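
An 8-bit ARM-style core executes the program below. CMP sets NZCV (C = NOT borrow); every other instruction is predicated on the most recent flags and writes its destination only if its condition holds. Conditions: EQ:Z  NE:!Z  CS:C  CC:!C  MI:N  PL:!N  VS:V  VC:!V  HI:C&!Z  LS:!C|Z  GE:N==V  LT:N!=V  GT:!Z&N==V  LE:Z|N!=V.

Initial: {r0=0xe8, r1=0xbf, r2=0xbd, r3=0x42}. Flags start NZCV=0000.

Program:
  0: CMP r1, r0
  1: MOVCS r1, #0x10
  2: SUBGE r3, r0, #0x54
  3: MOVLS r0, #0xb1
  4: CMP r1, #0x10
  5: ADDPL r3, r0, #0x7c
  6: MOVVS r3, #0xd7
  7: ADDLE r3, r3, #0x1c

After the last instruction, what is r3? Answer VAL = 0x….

VAL = 0x5e

0: ✓ CMP  NZCV=1000
1: · MOVCS
2: · SUBGE
3: ✓ MOVLS  r0←0xb1
4: ✓ CMP  NZCV=1010
5: · ADDPL
6: · MOVVS
7: ✓ ADDLE  r3←0x5e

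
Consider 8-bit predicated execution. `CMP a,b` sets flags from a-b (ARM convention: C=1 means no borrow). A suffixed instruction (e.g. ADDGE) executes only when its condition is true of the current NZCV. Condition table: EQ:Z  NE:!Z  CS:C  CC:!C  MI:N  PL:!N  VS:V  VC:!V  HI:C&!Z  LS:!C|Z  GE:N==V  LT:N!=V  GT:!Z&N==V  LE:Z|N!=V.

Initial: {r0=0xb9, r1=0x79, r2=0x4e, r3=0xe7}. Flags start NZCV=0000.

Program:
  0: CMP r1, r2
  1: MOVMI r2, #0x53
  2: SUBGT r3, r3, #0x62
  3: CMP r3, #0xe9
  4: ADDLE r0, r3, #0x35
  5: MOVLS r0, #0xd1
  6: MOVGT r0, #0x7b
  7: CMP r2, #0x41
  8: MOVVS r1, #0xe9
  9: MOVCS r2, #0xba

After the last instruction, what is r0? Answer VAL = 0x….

VAL = 0xd1

0: ✓ CMP  NZCV=0010
1: · MOVMI
2: ✓ SUBGT  r3←0x85
3: ✓ CMP  NZCV=1000
4: ✓ ADDLE  r0←0xba
5: ✓ MOVLS  r0←0xd1
6: · MOVGT
7: ✓ CMP  NZCV=0010
8: · MOVVS
9: ✓ MOVCS  r2←0xba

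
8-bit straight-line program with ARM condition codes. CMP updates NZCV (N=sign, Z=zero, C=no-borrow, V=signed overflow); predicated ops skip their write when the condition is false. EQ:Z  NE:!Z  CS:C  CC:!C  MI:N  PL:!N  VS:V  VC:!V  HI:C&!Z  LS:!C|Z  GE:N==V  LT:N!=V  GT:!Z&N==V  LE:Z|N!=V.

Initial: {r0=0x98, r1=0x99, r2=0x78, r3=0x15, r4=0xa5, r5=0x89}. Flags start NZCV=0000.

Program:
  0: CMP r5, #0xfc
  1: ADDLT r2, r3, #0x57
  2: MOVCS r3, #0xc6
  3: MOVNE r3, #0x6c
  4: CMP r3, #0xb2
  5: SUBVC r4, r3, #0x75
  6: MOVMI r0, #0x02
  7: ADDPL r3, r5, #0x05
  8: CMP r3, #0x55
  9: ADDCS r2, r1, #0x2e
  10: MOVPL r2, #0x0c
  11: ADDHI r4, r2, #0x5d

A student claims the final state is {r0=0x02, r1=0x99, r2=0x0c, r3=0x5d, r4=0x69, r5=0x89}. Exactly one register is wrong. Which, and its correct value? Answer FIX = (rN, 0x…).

0: ✓ CMP  NZCV=1000
1: ✓ ADDLT  r2←0x6c
2: · MOVCS
3: ✓ MOVNE  r3←0x6c
4: ✓ CMP  NZCV=1001
5: · SUBVC
6: ✓ MOVMI  r0←0x02
7: · ADDPL
8: ✓ CMP  NZCV=0010
9: ✓ ADDCS  r2←0xc7
10: ✓ MOVPL  r2←0x0c
11: ✓ ADDHI  r4←0x69

FIX = (r3, 0x6c)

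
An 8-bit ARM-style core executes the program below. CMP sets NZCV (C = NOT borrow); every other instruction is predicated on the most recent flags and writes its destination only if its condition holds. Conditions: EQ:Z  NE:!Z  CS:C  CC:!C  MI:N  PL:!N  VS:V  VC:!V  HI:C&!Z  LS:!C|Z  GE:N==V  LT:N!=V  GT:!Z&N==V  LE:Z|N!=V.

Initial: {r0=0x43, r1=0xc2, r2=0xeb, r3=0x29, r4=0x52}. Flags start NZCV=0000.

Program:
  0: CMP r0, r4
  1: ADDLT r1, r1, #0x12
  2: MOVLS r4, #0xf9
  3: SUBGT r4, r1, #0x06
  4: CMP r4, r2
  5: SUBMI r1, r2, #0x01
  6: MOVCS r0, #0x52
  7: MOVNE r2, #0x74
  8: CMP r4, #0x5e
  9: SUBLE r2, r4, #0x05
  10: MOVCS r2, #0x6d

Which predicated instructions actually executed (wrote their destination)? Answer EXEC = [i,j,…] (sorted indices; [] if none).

EXEC = [1,2,6,7,9,10]

[0] flags=1000 → (cmp)
[1] flags=1000 LT?T → r1=0xd4
[2] flags=1000 LS?T → r4=0xf9
[3] flags=1000 GT?F → skip
[4] flags=0010 → (cmp)
[5] flags=0010 MI?F → skip
[6] flags=0010 CS?T → r0=0x52
[7] flags=0010 NE?T → r2=0x74
[8] flags=1010 → (cmp)
[9] flags=1010 LE?T → r2=0xf4
[10] flags=1010 CS?T → r2=0x6d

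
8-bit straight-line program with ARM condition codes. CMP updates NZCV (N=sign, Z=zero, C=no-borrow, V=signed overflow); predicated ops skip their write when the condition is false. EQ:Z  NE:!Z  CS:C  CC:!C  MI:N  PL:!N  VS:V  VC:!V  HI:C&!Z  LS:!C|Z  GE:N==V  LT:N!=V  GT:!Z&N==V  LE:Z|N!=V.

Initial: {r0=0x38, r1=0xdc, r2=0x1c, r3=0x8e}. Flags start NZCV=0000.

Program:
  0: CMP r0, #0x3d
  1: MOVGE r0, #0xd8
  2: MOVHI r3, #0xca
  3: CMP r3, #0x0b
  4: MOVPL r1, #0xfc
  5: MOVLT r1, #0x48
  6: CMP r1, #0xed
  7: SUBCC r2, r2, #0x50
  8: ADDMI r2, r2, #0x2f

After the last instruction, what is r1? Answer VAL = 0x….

0: ✓ CMP  NZCV=1000
1: · MOVGE
2: · MOVHI
3: ✓ CMP  NZCV=1010
4: · MOVPL
5: ✓ MOVLT  r1←0x48
6: ✓ CMP  NZCV=0000
7: ✓ SUBCC  r2←0xcc
8: · ADDMI

VAL = 0x48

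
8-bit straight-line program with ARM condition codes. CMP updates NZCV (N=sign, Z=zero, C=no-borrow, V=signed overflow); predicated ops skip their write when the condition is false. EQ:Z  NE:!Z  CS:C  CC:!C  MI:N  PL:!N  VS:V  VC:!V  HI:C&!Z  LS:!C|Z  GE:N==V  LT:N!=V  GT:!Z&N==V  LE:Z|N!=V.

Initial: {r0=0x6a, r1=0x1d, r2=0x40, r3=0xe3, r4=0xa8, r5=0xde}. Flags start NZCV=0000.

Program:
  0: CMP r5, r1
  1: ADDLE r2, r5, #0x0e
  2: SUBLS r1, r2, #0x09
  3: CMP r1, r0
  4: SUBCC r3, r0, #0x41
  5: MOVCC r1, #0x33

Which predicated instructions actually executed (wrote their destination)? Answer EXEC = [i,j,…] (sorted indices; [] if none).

EXEC = [1,4,5]

[0] flags=1010 → (cmp)
[1] flags=1010 LE?T → r2=0xec
[2] flags=1010 LS?F → skip
[3] flags=1000 → (cmp)
[4] flags=1000 CC?T → r3=0x29
[5] flags=1000 CC?T → r1=0x33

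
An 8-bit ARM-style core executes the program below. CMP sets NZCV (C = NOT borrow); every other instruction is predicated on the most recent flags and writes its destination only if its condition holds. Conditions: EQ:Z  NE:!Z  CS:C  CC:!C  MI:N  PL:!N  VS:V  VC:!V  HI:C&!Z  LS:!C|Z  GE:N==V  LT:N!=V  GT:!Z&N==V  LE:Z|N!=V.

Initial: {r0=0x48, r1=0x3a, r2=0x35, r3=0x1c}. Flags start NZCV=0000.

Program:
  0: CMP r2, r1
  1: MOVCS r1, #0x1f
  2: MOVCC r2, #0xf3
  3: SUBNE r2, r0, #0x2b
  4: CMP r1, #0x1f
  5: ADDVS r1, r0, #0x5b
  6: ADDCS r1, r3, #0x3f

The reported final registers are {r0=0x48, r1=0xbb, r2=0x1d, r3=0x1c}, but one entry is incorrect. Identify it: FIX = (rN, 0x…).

[0] flags=1000 → (cmp)
[1] flags=1000 CS?F → skip
[2] flags=1000 CC?T → r2=0xf3
[3] flags=1000 NE?T → r2=0x1d
[4] flags=0010 → (cmp)
[5] flags=0010 VS?F → skip
[6] flags=0010 CS?T → r1=0x5b

FIX = (r1, 0x5b)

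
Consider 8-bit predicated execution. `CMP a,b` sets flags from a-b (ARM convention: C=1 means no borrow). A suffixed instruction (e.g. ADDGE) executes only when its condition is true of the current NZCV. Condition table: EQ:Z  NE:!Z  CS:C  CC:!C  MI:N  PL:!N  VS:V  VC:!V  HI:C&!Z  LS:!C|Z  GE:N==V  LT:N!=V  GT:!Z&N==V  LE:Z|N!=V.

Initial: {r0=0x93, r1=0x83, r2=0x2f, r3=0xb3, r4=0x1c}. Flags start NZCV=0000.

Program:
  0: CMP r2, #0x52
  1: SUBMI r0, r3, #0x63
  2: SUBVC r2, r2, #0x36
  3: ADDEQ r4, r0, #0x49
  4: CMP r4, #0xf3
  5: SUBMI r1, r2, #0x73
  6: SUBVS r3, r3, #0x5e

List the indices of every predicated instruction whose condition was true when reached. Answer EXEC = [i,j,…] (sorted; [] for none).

EXEC = [1,2]

[0] flags=1000 → (cmp)
[1] flags=1000 MI?T → r0=0x50
[2] flags=1000 VC?T → r2=0xf9
[3] flags=1000 EQ?F → skip
[4] flags=0000 → (cmp)
[5] flags=0000 MI?F → skip
[6] flags=0000 VS?F → skip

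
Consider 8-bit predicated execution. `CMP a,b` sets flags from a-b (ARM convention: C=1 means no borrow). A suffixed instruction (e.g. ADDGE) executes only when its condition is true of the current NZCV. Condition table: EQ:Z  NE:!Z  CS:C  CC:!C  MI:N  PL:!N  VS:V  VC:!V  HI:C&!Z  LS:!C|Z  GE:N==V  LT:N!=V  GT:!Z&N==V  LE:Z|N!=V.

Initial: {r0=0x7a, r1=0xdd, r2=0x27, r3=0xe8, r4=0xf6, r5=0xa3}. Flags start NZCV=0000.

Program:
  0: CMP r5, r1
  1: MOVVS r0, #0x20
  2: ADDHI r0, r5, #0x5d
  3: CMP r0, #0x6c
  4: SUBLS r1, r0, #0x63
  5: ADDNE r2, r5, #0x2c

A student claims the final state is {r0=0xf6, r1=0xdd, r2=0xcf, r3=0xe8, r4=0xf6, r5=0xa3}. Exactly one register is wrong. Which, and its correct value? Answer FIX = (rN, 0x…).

[0] flags=1000 → (cmp)
[1] flags=1000 VS?F → skip
[2] flags=1000 HI?F → skip
[3] flags=0010 → (cmp)
[4] flags=0010 LS?F → skip
[5] flags=0010 NE?T → r2=0xcf

FIX = (r0, 0x7a)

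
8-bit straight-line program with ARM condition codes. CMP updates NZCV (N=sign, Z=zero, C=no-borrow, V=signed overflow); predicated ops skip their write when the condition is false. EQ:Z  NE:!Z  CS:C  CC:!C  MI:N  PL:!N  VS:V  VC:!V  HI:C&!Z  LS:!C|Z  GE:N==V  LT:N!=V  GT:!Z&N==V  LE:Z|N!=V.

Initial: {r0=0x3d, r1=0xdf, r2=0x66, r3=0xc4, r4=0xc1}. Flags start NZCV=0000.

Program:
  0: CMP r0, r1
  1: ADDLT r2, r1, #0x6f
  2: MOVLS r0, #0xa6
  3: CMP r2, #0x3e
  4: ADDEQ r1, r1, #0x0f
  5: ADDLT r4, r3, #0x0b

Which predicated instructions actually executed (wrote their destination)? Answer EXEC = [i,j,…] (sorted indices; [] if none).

EXEC = [2]

0: ✓ CMP  NZCV=0000
1: · ADDLT
2: ✓ MOVLS  r0←0xa6
3: ✓ CMP  NZCV=0010
4: · ADDEQ
5: · ADDLT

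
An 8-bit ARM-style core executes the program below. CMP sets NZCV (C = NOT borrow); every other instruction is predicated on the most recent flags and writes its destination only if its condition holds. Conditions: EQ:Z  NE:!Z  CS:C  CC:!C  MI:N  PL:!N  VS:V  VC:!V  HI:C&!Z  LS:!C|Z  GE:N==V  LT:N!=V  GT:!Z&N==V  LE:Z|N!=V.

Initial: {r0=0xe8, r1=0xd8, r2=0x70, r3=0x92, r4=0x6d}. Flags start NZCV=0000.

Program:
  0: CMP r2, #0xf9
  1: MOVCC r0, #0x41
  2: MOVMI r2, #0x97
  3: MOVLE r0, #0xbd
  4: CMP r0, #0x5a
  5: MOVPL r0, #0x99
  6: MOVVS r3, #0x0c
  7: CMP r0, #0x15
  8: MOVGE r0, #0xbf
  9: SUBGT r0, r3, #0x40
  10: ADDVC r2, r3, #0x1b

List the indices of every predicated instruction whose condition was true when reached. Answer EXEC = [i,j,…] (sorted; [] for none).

EXEC = [1,8,9,10]

[0] flags=0000 → (cmp)
[1] flags=0000 CC?T → r0=0x41
[2] flags=0000 MI?F → skip
[3] flags=0000 LE?F → skip
[4] flags=1000 → (cmp)
[5] flags=1000 PL?F → skip
[6] flags=1000 VS?F → skip
[7] flags=0010 → (cmp)
[8] flags=0010 GE?T → r0=0xbf
[9] flags=0010 GT?T → r0=0x52
[10] flags=0010 VC?T → r2=0xad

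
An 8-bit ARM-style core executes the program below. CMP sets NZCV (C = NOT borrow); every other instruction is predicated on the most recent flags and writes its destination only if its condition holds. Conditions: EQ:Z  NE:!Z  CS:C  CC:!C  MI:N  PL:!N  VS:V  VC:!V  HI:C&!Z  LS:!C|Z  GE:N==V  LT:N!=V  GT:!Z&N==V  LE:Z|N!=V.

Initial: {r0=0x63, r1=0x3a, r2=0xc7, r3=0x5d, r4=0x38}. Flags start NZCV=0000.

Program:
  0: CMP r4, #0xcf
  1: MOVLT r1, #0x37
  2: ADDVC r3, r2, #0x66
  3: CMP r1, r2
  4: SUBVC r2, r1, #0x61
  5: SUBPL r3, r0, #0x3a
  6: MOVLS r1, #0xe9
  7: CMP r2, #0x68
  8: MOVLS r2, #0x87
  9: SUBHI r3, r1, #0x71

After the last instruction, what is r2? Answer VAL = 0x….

VAL = 0xd9

[0] flags=0000 → (cmp)
[1] flags=0000 LT?F → skip
[2] flags=0000 VC?T → r3=0x2d
[3] flags=0000 → (cmp)
[4] flags=0000 VC?T → r2=0xd9
[5] flags=0000 PL?T → r3=0x29
[6] flags=0000 LS?T → r1=0xe9
[7] flags=0011 → (cmp)
[8] flags=0011 LS?F → skip
[9] flags=0011 HI?T → r3=0x78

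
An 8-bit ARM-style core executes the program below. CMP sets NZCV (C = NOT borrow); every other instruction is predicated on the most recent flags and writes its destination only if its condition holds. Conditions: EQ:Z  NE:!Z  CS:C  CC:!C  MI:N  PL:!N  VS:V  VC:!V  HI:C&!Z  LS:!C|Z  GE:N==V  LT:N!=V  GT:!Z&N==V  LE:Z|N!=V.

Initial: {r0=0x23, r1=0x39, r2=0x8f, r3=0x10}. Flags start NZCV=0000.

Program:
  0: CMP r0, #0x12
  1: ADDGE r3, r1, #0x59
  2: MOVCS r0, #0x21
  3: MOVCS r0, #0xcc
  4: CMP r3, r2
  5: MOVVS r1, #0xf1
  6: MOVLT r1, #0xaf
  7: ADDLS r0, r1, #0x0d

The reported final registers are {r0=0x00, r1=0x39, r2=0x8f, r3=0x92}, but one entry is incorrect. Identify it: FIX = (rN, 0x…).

FIX = (r0, 0xcc)

0: ✓ CMP  NZCV=0010
1: ✓ ADDGE  r3←0x92
2: ✓ MOVCS  r0←0x21
3: ✓ MOVCS  r0←0xcc
4: ✓ CMP  NZCV=0010
5: · MOVVS
6: · MOVLT
7: · ADDLS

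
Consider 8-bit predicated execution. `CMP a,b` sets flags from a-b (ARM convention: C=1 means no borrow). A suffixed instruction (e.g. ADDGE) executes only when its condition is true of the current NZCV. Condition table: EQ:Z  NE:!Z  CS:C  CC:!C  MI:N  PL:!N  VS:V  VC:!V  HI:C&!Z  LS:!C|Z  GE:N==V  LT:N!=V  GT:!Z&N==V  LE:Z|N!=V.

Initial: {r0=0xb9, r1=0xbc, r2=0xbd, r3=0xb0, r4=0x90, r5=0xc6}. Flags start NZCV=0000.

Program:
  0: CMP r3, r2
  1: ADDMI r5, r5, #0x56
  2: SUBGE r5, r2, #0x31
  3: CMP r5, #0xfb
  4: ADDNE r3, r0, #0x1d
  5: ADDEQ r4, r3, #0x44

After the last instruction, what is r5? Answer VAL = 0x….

0: ✓ CMP  NZCV=1000
1: ✓ ADDMI  r5←0x1c
2: · SUBGE
3: ✓ CMP  NZCV=0000
4: ✓ ADDNE  r3←0xd6
5: · ADDEQ

VAL = 0x1c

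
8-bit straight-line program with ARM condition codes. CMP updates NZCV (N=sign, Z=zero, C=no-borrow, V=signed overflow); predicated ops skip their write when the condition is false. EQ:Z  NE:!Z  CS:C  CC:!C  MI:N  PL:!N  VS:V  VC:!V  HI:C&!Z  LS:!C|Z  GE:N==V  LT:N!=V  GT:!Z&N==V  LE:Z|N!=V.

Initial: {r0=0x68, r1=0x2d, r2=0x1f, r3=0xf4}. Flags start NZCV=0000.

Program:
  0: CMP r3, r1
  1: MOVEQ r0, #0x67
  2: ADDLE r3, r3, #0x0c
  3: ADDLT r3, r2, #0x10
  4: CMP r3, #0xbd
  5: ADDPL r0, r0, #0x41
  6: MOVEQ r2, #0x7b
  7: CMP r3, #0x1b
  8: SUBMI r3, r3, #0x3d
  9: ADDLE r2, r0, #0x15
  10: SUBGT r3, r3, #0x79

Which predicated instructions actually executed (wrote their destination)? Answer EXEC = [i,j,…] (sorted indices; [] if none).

0: ✓ CMP  NZCV=1010
1: · MOVEQ
2: ✓ ADDLE  r3←0x00
3: ✓ ADDLT  r3←0x2f
4: ✓ CMP  NZCV=0000
5: ✓ ADDPL  r0←0xa9
6: · MOVEQ
7: ✓ CMP  NZCV=0010
8: · SUBMI
9: · ADDLE
10: ✓ SUBGT  r3←0xb6

EXEC = [2,3,5,10]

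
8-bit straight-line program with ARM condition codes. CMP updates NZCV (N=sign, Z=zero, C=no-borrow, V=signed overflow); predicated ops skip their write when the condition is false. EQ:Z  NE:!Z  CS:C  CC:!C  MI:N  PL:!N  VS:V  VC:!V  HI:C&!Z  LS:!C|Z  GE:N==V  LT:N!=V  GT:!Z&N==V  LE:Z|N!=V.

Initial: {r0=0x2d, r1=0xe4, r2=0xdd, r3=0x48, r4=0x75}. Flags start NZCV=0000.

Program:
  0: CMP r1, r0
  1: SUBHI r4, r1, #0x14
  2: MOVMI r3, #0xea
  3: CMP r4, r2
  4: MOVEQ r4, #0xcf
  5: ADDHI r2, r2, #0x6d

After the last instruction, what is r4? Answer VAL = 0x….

VAL = 0xd0

[0] flags=1010 → (cmp)
[1] flags=1010 HI?T → r4=0xd0
[2] flags=1010 MI?T → r3=0xea
[3] flags=1000 → (cmp)
[4] flags=1000 EQ?F → skip
[5] flags=1000 HI?F → skip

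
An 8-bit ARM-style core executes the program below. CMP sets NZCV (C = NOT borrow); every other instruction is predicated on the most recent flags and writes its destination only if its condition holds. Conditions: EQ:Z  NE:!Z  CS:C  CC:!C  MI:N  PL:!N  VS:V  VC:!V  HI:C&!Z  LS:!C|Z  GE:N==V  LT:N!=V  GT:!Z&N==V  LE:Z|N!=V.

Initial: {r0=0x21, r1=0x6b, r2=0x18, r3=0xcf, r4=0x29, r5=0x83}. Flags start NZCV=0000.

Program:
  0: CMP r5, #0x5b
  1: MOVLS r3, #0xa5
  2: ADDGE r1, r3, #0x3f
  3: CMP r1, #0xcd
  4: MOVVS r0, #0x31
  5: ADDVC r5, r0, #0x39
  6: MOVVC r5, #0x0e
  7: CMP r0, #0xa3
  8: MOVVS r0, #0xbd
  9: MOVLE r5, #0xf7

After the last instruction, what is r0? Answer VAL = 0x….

VAL = 0xbd

0: ✓ CMP  NZCV=0011
1: · MOVLS
2: · ADDGE
3: ✓ CMP  NZCV=1001
4: ✓ MOVVS  r0←0x31
5: · ADDVC
6: · MOVVC
7: ✓ CMP  NZCV=1001
8: ✓ MOVVS  r0←0xbd
9: · MOVLE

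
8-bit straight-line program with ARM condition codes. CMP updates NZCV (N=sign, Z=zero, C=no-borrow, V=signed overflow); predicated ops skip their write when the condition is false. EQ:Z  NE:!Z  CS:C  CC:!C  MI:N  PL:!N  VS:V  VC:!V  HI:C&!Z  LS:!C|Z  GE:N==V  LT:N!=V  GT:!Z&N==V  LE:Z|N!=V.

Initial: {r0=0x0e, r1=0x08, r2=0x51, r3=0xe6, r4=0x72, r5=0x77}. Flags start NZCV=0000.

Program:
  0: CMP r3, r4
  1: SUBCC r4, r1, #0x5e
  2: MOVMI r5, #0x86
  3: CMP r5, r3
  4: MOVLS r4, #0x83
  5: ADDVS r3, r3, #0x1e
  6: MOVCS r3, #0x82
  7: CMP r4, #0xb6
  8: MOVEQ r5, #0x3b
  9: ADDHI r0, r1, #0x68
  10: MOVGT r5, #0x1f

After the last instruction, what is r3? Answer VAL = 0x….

[0] flags=0011 → (cmp)
[1] flags=0011 CC?F → skip
[2] flags=0011 MI?F → skip
[3] flags=1001 → (cmp)
[4] flags=1001 LS?T → r4=0x83
[5] flags=1001 VS?T → r3=0x04
[6] flags=1001 CS?F → skip
[7] flags=1000 → (cmp)
[8] flags=1000 EQ?F → skip
[9] flags=1000 HI?F → skip
[10] flags=1000 GT?F → skip

VAL = 0x04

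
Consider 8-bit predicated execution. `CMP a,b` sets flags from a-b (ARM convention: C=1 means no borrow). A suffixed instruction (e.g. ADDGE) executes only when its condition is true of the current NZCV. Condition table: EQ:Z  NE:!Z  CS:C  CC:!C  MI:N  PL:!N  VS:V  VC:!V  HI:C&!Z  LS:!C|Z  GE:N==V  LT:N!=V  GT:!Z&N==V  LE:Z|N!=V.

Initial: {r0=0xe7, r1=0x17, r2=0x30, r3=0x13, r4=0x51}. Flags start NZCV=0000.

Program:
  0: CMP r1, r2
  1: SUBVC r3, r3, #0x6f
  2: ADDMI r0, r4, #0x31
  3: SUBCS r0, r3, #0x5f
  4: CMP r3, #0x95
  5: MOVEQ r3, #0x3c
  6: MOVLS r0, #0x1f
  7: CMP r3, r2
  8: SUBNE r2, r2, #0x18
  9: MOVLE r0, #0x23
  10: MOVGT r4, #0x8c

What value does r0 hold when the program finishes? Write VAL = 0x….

VAL = 0x23

0: ✓ CMP  NZCV=1000
1: ✓ SUBVC  r3←0xa4
2: ✓ ADDMI  r0←0x82
3: · SUBCS
4: ✓ CMP  NZCV=0010
5: · MOVEQ
6: · MOVLS
7: ✓ CMP  NZCV=0011
8: ✓ SUBNE  r2←0x18
9: ✓ MOVLE  r0←0x23
10: · MOVGT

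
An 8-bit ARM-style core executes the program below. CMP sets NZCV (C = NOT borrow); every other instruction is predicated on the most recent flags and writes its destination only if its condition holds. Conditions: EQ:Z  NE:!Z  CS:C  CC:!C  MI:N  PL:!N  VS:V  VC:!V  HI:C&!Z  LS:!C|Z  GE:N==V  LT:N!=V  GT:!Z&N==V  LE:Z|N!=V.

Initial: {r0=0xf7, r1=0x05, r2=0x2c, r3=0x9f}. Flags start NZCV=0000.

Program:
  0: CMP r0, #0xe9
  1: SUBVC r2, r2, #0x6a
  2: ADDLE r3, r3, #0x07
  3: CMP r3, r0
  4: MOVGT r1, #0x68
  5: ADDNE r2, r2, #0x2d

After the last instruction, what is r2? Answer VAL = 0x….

VAL = 0xef

[0] flags=0010 → (cmp)
[1] flags=0010 VC?T → r2=0xc2
[2] flags=0010 LE?F → skip
[3] flags=1000 → (cmp)
[4] flags=1000 GT?F → skip
[5] flags=1000 NE?T → r2=0xef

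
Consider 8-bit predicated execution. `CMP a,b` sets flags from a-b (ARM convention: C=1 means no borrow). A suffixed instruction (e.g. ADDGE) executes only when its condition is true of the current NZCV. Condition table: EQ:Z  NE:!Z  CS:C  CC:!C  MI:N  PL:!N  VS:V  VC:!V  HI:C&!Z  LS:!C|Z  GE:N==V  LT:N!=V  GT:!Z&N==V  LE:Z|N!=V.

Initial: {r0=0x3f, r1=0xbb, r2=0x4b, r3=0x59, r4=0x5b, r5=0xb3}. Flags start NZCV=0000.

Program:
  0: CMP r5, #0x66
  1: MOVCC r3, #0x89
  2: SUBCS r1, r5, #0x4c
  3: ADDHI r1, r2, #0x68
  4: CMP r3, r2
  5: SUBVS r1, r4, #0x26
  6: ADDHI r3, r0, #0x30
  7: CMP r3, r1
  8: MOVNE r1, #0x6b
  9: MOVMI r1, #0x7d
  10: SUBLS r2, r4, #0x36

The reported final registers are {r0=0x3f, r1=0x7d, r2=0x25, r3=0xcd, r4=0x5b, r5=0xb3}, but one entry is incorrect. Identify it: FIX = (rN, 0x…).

0: ✓ CMP  NZCV=0011
1: · MOVCC
2: ✓ SUBCS  r1←0x67
3: ✓ ADDHI  r1←0xb3
4: ✓ CMP  NZCV=0010
5: · SUBVS
6: ✓ ADDHI  r3←0x6f
7: ✓ CMP  NZCV=1001
8: ✓ MOVNE  r1←0x6b
9: ✓ MOVMI  r1←0x7d
10: ✓ SUBLS  r2←0x25

FIX = (r3, 0x6f)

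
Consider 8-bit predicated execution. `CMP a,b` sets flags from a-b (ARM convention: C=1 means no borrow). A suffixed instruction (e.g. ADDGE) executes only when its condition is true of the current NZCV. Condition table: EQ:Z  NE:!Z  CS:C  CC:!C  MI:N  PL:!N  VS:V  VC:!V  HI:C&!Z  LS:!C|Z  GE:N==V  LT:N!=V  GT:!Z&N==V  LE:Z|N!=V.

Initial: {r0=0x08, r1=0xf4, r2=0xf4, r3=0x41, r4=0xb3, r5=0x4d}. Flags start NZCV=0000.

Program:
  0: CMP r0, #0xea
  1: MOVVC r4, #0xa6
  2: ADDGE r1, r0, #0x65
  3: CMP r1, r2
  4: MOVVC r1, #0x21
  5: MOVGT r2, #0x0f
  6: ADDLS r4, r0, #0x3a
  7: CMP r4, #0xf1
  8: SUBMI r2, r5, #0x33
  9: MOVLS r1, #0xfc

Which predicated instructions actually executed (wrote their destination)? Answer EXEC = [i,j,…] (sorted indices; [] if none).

EXEC = [1,2,4,5,6,9]

[0] flags=0000 → (cmp)
[1] flags=0000 VC?T → r4=0xa6
[2] flags=0000 GE?T → r1=0x6d
[3] flags=0000 → (cmp)
[4] flags=0000 VC?T → r1=0x21
[5] flags=0000 GT?T → r2=0x0f
[6] flags=0000 LS?T → r4=0x42
[7] flags=0000 → (cmp)
[8] flags=0000 MI?F → skip
[9] flags=0000 LS?T → r1=0xfc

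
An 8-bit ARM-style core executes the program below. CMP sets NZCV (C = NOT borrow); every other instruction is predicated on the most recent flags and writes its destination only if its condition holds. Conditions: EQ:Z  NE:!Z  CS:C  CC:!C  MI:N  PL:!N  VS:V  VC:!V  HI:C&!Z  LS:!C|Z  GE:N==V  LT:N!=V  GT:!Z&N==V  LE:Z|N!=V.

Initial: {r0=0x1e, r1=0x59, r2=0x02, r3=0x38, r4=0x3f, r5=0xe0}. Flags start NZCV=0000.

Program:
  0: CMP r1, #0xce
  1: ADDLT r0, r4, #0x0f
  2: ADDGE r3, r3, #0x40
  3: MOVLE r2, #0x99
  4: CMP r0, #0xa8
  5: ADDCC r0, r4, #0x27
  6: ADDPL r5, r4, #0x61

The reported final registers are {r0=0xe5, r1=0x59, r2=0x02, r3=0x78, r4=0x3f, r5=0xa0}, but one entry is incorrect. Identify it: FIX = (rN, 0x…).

0: ✓ CMP  NZCV=1001
1: · ADDLT
2: ✓ ADDGE  r3←0x78
3: · MOVLE
4: ✓ CMP  NZCV=0000
5: ✓ ADDCC  r0←0x66
6: ✓ ADDPL  r5←0xa0

FIX = (r0, 0x66)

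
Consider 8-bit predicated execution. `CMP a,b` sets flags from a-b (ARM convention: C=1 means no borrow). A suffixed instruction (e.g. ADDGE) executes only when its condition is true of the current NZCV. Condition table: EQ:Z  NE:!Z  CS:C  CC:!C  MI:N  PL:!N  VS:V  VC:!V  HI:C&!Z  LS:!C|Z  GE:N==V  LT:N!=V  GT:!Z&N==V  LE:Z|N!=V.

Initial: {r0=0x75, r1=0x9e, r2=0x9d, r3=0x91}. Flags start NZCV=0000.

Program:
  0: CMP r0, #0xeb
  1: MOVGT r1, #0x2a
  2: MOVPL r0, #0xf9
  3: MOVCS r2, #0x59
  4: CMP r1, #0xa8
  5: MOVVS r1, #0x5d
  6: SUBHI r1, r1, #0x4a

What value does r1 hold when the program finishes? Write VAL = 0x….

VAL = 0x5d

0: ✓ CMP  NZCV=1001
1: ✓ MOVGT  r1←0x2a
2: · MOVPL
3: · MOVCS
4: ✓ CMP  NZCV=1001
5: ✓ MOVVS  r1←0x5d
6: · SUBHI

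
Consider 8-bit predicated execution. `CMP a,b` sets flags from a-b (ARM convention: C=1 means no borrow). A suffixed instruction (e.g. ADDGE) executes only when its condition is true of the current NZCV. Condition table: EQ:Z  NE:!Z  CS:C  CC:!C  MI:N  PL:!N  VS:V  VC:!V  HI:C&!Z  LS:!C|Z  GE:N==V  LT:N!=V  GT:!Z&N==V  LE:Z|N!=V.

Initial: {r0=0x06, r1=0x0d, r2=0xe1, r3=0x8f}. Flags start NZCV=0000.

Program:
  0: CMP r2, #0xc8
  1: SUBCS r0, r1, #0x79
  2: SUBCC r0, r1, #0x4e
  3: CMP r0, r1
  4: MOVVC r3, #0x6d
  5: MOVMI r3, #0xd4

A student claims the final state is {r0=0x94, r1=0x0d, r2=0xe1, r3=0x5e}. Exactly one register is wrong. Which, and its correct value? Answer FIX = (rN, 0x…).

FIX = (r3, 0xd4)

[0] flags=0010 → (cmp)
[1] flags=0010 CS?T → r0=0x94
[2] flags=0010 CC?F → skip
[3] flags=1010 → (cmp)
[4] flags=1010 VC?T → r3=0x6d
[5] flags=1010 MI?T → r3=0xd4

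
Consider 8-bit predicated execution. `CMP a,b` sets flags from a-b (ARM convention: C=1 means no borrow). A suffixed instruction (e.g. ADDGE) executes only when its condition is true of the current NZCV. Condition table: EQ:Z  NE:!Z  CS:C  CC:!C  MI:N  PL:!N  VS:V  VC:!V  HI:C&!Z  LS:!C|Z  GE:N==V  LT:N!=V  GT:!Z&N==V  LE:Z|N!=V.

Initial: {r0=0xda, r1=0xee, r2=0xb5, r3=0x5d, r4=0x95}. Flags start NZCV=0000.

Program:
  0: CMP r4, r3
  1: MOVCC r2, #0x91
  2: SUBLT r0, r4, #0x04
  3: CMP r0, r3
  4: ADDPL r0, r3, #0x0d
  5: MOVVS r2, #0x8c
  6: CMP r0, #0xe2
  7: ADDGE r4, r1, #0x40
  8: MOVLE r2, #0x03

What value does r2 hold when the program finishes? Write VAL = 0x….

VAL = 0x8c

0: ✓ CMP  NZCV=0011
1: · MOVCC
2: ✓ SUBLT  r0←0x91
3: ✓ CMP  NZCV=0011
4: ✓ ADDPL  r0←0x6a
5: ✓ MOVVS  r2←0x8c
6: ✓ CMP  NZCV=1001
7: ✓ ADDGE  r4←0x2e
8: · MOVLE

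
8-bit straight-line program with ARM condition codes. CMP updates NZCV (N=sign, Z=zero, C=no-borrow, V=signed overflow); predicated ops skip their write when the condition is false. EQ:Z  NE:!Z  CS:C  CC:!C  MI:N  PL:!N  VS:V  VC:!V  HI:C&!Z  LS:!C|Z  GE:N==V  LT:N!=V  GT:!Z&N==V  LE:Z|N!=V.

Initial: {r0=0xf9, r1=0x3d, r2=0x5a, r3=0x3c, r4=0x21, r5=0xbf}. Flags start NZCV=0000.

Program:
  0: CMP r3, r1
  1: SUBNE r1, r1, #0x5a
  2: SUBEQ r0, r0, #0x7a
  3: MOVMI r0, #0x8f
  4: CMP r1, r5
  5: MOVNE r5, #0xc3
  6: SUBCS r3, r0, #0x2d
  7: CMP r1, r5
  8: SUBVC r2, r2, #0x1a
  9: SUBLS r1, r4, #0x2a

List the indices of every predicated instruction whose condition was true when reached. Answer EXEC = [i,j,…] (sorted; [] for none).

EXEC = [1,3,5,6,8]

0: ✓ CMP  NZCV=1000
1: ✓ SUBNE  r1←0xe3
2: · SUBEQ
3: ✓ MOVMI  r0←0x8f
4: ✓ CMP  NZCV=0010
5: ✓ MOVNE  r5←0xc3
6: ✓ SUBCS  r3←0x62
7: ✓ CMP  NZCV=0010
8: ✓ SUBVC  r2←0x40
9: · SUBLS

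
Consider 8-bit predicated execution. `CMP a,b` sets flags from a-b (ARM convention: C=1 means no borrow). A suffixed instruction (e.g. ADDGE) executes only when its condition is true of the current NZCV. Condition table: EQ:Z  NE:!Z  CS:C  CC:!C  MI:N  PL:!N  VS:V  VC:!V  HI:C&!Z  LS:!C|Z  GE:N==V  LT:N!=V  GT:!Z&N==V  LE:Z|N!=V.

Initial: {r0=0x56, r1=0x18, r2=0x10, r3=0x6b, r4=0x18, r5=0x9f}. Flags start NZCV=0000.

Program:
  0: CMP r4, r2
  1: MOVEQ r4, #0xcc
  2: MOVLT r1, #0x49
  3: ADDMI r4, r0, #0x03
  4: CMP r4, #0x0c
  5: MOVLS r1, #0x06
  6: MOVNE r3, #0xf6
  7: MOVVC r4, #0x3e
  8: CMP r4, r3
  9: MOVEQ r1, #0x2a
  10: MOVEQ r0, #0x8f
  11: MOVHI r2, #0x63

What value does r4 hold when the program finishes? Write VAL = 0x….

[0] flags=0010 → (cmp)
[1] flags=0010 EQ?F → skip
[2] flags=0010 LT?F → skip
[3] flags=0010 MI?F → skip
[4] flags=0010 → (cmp)
[5] flags=0010 LS?F → skip
[6] flags=0010 NE?T → r3=0xf6
[7] flags=0010 VC?T → r4=0x3e
[8] flags=0000 → (cmp)
[9] flags=0000 EQ?F → skip
[10] flags=0000 EQ?F → skip
[11] flags=0000 HI?F → skip

VAL = 0x3e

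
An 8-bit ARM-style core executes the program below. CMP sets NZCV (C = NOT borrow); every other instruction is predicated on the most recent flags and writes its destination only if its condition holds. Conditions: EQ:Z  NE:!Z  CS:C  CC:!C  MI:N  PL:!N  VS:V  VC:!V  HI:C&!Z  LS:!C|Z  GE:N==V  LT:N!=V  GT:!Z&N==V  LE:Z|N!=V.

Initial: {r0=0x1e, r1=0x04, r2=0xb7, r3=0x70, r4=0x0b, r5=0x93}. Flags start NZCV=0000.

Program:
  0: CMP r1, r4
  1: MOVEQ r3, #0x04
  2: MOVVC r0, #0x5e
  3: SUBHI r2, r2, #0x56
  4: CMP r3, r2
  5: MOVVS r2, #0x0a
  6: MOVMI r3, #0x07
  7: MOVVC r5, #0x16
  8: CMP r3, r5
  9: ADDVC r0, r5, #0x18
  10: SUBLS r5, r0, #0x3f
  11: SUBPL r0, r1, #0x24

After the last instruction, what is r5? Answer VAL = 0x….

[0] flags=1000 → (cmp)
[1] flags=1000 EQ?F → skip
[2] flags=1000 VC?T → r0=0x5e
[3] flags=1000 HI?F → skip
[4] flags=1001 → (cmp)
[5] flags=1001 VS?T → r2=0x0a
[6] flags=1001 MI?T → r3=0x07
[7] flags=1001 VC?F → skip
[8] flags=0000 → (cmp)
[9] flags=0000 VC?T → r0=0xab
[10] flags=0000 LS?T → r5=0x6c
[11] flags=0000 PL?T → r0=0xe0

VAL = 0x6c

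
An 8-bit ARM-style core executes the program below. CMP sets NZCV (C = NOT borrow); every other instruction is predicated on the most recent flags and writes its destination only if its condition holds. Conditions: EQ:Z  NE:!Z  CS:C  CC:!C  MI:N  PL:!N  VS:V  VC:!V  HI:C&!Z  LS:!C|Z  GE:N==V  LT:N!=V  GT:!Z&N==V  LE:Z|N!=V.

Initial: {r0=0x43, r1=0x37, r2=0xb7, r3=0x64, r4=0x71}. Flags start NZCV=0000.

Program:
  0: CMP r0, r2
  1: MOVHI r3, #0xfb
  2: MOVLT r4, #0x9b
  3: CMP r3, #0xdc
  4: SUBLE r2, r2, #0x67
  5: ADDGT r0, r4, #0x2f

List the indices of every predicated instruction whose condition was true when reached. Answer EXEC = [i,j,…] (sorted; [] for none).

[0] flags=1001 → (cmp)
[1] flags=1001 HI?F → skip
[2] flags=1001 LT?F → skip
[3] flags=1001 → (cmp)
[4] flags=1001 LE?F → skip
[5] flags=1001 GT?T → r0=0xa0

EXEC = [5]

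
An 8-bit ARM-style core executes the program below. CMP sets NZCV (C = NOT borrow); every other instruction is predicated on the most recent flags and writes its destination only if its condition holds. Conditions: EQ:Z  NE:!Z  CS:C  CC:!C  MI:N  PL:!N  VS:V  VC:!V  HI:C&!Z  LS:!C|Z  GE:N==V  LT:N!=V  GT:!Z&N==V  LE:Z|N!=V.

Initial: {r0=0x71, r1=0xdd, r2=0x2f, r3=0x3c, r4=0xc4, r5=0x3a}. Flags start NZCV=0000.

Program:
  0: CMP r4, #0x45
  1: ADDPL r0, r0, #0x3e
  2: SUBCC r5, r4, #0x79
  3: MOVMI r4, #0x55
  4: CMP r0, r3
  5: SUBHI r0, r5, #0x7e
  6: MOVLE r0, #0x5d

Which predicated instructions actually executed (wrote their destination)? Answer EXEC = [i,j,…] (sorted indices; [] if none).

[0] flags=0011 → (cmp)
[1] flags=0011 PL?T → r0=0xaf
[2] flags=0011 CC?F → skip
[3] flags=0011 MI?F → skip
[4] flags=0011 → (cmp)
[5] flags=0011 HI?T → r0=0xbc
[6] flags=0011 LE?T → r0=0x5d

EXEC = [1,5,6]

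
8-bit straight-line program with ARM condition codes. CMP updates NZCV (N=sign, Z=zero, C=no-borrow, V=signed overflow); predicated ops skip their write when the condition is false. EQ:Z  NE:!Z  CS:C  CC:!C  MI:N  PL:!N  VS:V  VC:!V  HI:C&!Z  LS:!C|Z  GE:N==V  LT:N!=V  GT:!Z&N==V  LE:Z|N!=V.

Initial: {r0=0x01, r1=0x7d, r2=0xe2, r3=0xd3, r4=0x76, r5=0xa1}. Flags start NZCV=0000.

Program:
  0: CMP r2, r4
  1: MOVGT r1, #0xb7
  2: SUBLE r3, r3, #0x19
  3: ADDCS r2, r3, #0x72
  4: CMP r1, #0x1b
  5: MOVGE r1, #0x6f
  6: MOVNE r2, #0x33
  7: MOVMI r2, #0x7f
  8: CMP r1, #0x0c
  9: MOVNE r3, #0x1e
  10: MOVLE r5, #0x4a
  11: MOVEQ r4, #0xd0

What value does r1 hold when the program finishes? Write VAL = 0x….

[0] flags=0011 → (cmp)
[1] flags=0011 GT?F → skip
[2] flags=0011 LE?T → r3=0xba
[3] flags=0011 CS?T → r2=0x2c
[4] flags=0010 → (cmp)
[5] flags=0010 GE?T → r1=0x6f
[6] flags=0010 NE?T → r2=0x33
[7] flags=0010 MI?F → skip
[8] flags=0010 → (cmp)
[9] flags=0010 NE?T → r3=0x1e
[10] flags=0010 LE?F → skip
[11] flags=0010 EQ?F → skip

VAL = 0x6f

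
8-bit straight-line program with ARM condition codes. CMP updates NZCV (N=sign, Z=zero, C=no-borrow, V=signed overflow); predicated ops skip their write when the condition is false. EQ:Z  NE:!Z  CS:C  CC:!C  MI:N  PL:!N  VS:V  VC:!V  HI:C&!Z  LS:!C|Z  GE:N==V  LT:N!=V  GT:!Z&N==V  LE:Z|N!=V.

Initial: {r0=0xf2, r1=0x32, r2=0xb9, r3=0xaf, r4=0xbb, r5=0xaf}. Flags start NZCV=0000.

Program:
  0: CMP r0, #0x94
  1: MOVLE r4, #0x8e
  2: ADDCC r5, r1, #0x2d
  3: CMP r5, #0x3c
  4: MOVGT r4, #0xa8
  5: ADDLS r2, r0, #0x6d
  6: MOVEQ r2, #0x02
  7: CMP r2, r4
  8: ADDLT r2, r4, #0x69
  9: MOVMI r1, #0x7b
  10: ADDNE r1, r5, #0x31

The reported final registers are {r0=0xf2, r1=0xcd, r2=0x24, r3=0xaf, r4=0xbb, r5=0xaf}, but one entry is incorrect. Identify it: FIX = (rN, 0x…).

FIX = (r1, 0xe0)

[0] flags=0010 → (cmp)
[1] flags=0010 LE?F → skip
[2] flags=0010 CC?F → skip
[3] flags=0011 → (cmp)
[4] flags=0011 GT?F → skip
[5] flags=0011 LS?F → skip
[6] flags=0011 EQ?F → skip
[7] flags=1000 → (cmp)
[8] flags=1000 LT?T → r2=0x24
[9] flags=1000 MI?T → r1=0x7b
[10] flags=1000 NE?T → r1=0xe0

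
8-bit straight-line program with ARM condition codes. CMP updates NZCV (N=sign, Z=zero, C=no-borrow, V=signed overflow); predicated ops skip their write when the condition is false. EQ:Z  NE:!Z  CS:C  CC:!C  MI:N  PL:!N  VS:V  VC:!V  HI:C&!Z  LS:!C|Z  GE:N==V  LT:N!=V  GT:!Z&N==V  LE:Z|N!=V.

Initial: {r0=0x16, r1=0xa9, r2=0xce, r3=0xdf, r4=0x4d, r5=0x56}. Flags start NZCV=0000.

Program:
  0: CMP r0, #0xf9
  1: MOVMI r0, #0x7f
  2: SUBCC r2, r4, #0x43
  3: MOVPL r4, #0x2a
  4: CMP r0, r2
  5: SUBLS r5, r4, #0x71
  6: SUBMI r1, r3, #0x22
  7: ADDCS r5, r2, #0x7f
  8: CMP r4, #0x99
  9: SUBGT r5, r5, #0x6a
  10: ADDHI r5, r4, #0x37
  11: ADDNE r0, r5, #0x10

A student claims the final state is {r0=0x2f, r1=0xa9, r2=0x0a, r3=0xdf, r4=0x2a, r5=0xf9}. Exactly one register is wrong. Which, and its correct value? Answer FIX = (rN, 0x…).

0: ✓ CMP  NZCV=0000
1: · MOVMI
2: ✓ SUBCC  r2←0x0a
3: ✓ MOVPL  r4←0x2a
4: ✓ CMP  NZCV=0010
5: · SUBLS
6: · SUBMI
7: ✓ ADDCS  r5←0x89
8: ✓ CMP  NZCV=1001
9: ✓ SUBGT  r5←0x1f
10: · ADDHI
11: ✓ ADDNE  r0←0x2f

FIX = (r5, 0x1f)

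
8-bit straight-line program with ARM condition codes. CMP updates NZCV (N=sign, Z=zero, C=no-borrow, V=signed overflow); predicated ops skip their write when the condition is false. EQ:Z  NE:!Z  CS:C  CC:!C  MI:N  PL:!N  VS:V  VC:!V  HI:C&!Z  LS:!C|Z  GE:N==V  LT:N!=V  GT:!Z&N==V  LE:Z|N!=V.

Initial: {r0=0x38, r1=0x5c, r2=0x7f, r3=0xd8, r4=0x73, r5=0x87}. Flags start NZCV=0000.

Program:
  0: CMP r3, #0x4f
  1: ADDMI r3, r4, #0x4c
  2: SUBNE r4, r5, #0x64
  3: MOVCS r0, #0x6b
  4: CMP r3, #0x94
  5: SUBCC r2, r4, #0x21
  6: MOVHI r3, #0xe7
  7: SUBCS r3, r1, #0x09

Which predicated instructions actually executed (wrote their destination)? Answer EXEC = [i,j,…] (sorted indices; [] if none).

EXEC = [1,2,3,6,7]

[0] flags=1010 → (cmp)
[1] flags=1010 MI?T → r3=0xbf
[2] flags=1010 NE?T → r4=0x23
[3] flags=1010 CS?T → r0=0x6b
[4] flags=0010 → (cmp)
[5] flags=0010 CC?F → skip
[6] flags=0010 HI?T → r3=0xe7
[7] flags=0010 CS?T → r3=0x53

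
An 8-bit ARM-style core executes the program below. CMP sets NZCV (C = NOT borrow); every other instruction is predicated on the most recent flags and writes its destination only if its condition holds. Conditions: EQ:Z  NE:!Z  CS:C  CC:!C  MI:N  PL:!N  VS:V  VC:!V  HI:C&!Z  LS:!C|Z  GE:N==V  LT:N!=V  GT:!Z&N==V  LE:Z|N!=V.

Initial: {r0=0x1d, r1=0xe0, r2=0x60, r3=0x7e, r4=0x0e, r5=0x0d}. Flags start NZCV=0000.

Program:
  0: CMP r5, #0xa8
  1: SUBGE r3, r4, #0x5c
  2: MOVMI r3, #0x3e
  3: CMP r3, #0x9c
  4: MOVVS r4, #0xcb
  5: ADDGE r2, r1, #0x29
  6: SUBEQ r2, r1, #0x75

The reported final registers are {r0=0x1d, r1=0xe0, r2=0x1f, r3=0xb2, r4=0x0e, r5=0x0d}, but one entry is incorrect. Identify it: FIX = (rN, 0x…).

FIX = (r2, 0x09)

0: ✓ CMP  NZCV=0000
1: ✓ SUBGE  r3←0xb2
2: · MOVMI
3: ✓ CMP  NZCV=0010
4: · MOVVS
5: ✓ ADDGE  r2←0x09
6: · SUBEQ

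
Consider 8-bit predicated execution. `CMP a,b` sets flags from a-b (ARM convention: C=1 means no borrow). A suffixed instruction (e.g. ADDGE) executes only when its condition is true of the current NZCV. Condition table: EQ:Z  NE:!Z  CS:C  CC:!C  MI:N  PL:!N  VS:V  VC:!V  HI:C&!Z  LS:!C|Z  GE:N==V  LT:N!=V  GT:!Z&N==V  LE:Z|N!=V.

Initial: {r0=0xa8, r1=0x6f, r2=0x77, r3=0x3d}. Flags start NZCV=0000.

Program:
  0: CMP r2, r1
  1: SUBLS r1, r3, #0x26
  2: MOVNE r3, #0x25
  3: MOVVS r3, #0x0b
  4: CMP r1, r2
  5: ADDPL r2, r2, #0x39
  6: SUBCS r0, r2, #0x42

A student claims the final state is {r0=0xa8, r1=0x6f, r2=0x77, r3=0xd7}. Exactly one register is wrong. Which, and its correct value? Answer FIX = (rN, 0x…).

0: ✓ CMP  NZCV=0010
1: · SUBLS
2: ✓ MOVNE  r3←0x25
3: · MOVVS
4: ✓ CMP  NZCV=1000
5: · ADDPL
6: · SUBCS

FIX = (r3, 0x25)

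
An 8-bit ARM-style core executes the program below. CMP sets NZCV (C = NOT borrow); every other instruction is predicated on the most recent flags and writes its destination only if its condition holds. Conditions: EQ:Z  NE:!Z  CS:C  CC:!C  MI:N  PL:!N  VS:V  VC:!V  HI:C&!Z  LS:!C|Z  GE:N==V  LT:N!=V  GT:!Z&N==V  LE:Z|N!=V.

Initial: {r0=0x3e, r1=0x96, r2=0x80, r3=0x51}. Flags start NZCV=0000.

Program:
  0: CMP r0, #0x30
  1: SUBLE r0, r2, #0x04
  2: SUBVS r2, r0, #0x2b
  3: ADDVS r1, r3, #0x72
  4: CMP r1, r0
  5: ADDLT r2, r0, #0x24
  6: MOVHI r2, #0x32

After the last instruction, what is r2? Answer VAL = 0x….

0: ✓ CMP  NZCV=0010
1: · SUBLE
2: · SUBVS
3: · ADDVS
4: ✓ CMP  NZCV=0011
5: ✓ ADDLT  r2←0x62
6: ✓ MOVHI  r2←0x32

VAL = 0x32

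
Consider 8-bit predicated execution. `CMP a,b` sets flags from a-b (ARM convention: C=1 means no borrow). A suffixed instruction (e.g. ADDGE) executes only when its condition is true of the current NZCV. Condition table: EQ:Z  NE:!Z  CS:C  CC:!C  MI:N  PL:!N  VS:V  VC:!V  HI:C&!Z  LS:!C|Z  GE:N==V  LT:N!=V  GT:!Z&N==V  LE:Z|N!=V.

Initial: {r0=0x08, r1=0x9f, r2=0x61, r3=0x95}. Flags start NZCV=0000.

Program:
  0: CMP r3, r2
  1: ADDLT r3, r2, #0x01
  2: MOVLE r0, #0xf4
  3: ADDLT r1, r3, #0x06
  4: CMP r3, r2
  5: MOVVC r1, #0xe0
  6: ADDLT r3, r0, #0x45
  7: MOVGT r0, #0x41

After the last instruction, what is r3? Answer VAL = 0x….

[0] flags=0011 → (cmp)
[1] flags=0011 LT?T → r3=0x62
[2] flags=0011 LE?T → r0=0xf4
[3] flags=0011 LT?T → r1=0x68
[4] flags=0010 → (cmp)
[5] flags=0010 VC?T → r1=0xe0
[6] flags=0010 LT?F → skip
[7] flags=0010 GT?T → r0=0x41

VAL = 0x62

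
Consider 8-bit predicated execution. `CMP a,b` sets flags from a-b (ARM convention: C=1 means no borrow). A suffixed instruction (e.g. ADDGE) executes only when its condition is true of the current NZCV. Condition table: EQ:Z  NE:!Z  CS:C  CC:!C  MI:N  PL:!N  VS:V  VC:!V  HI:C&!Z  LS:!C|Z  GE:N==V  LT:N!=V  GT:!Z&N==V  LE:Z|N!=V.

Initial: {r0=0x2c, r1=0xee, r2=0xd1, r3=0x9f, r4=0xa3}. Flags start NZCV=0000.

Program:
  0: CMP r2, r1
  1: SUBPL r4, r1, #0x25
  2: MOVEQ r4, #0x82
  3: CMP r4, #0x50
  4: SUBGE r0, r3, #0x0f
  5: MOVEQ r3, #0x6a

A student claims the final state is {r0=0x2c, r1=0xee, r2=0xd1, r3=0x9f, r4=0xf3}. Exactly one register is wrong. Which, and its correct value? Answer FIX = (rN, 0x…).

0: ✓ CMP  NZCV=1000
1: · SUBPL
2: · MOVEQ
3: ✓ CMP  NZCV=0011
4: · SUBGE
5: · MOVEQ

FIX = (r4, 0xa3)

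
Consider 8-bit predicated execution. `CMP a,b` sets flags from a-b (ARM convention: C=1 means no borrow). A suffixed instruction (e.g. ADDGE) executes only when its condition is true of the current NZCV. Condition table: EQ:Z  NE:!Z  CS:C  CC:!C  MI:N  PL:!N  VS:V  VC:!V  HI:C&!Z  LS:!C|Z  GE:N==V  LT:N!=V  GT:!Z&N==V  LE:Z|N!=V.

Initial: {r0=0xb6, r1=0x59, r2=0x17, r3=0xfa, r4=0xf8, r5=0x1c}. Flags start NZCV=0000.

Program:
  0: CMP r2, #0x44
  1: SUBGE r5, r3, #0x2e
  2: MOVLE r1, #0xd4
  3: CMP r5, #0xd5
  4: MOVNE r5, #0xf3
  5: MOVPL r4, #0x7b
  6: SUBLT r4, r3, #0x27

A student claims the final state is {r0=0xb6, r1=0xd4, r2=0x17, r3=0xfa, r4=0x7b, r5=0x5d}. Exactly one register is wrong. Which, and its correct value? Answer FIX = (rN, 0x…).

0: ✓ CMP  NZCV=1000
1: · SUBGE
2: ✓ MOVLE  r1←0xd4
3: ✓ CMP  NZCV=0000
4: ✓ MOVNE  r5←0xf3
5: ✓ MOVPL  r4←0x7b
6: · SUBLT

FIX = (r5, 0xf3)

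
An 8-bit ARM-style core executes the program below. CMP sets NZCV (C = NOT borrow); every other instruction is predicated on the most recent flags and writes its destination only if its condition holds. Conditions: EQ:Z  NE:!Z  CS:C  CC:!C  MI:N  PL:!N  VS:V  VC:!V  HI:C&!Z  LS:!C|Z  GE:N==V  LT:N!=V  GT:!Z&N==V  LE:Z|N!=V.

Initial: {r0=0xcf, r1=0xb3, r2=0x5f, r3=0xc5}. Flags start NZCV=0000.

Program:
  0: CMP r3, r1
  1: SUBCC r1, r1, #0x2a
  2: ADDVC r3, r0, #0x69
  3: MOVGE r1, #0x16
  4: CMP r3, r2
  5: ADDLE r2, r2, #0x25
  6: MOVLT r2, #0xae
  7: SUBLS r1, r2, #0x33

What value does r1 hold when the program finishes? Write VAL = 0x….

VAL = 0x7b

[0] flags=0010 → (cmp)
[1] flags=0010 CC?F → skip
[2] flags=0010 VC?T → r3=0x38
[3] flags=0010 GE?T → r1=0x16
[4] flags=1000 → (cmp)
[5] flags=1000 LE?T → r2=0x84
[6] flags=1000 LT?T → r2=0xae
[7] flags=1000 LS?T → r1=0x7b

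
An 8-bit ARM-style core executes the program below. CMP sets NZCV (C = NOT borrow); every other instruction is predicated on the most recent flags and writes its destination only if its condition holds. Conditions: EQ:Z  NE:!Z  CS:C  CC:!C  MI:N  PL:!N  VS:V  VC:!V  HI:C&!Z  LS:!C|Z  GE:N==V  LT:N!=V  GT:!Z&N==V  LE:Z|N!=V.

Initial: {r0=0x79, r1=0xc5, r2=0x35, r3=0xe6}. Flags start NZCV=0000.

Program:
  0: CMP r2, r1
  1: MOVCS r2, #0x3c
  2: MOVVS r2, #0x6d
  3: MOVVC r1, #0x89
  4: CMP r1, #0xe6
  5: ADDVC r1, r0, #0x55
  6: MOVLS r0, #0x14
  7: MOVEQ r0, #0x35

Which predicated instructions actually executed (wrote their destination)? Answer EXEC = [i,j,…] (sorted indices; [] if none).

[0] flags=0000 → (cmp)
[1] flags=0000 CS?F → skip
[2] flags=0000 VS?F → skip
[3] flags=0000 VC?T → r1=0x89
[4] flags=1000 → (cmp)
[5] flags=1000 VC?T → r1=0xce
[6] flags=1000 LS?T → r0=0x14
[7] flags=1000 EQ?F → skip

EXEC = [3,5,6]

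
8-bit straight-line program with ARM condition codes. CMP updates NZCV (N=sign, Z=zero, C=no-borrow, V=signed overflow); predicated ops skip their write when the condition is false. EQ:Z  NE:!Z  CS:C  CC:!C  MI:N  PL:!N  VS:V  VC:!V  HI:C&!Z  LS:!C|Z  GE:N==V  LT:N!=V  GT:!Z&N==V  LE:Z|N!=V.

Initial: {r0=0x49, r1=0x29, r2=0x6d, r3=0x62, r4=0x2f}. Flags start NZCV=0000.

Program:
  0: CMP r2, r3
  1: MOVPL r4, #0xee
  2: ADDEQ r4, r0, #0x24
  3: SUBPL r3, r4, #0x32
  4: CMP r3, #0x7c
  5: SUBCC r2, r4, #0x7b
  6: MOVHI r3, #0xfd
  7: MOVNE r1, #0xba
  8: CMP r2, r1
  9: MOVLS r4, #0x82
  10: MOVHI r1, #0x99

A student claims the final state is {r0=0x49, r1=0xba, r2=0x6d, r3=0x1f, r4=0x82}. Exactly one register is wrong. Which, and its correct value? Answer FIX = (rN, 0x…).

[0] flags=0010 → (cmp)
[1] flags=0010 PL?T → r4=0xee
[2] flags=0010 EQ?F → skip
[3] flags=0010 PL?T → r3=0xbc
[4] flags=0011 → (cmp)
[5] flags=0011 CC?F → skip
[6] flags=0011 HI?T → r3=0xfd
[7] flags=0011 NE?T → r1=0xba
[8] flags=1001 → (cmp)
[9] flags=1001 LS?T → r4=0x82
[10] flags=1001 HI?F → skip

FIX = (r3, 0xfd)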